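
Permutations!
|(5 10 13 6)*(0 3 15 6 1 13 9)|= |(0 3 15 6 5 10 9)(1 13)|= 14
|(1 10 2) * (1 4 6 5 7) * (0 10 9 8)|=|(0 10 2 4 6 5 7 1 9 8)|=10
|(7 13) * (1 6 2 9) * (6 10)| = 10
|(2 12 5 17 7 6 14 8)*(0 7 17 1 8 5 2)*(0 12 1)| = 20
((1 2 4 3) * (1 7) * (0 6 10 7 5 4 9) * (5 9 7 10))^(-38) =((10)(0 6 5 4 3 9)(1 2 7))^(-38) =(10)(0 3 5)(1 2 7)(4 6 9)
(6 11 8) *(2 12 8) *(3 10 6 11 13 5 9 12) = (2 3 10 6 13 5 9 12 8 11) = [0, 1, 3, 10, 4, 9, 13, 7, 11, 12, 6, 2, 8, 5]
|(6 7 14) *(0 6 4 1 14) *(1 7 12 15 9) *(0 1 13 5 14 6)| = 10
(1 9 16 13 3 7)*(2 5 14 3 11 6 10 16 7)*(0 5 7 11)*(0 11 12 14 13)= (0 5 13 11 6 10 16)(1 9 12 14 3 2 7)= [5, 9, 7, 2, 4, 13, 10, 1, 8, 12, 16, 6, 14, 11, 3, 15, 0]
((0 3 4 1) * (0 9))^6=(0 3 4 1 9)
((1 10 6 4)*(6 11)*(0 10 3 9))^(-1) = (0 9 3 1 4 6 11 10) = ((0 10 11 6 4 1 3 9))^(-1)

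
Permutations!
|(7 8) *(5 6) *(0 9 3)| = |(0 9 3)(5 6)(7 8)| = 6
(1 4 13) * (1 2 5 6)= (1 4 13 2 5 6)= [0, 4, 5, 3, 13, 6, 1, 7, 8, 9, 10, 11, 12, 2]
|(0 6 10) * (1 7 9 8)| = 12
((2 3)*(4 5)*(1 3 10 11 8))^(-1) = (1 8 11 10 2 3)(4 5)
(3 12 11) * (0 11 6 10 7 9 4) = [11, 1, 2, 12, 0, 5, 10, 9, 8, 4, 7, 3, 6] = (0 11 3 12 6 10 7 9 4)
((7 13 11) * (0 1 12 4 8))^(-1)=(0 8 4 12 1)(7 11 13)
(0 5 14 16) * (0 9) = (0 5 14 16 9) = [5, 1, 2, 3, 4, 14, 6, 7, 8, 0, 10, 11, 12, 13, 16, 15, 9]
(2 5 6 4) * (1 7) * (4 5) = (1 7)(2 4)(5 6) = [0, 7, 4, 3, 2, 6, 5, 1]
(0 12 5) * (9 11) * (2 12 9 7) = (0 9 11 7 2 12 5) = [9, 1, 12, 3, 4, 0, 6, 2, 8, 11, 10, 7, 5]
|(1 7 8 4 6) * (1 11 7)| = |(4 6 11 7 8)| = 5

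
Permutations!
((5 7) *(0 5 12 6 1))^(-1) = (0 1 6 12 7 5)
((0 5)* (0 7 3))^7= ((0 5 7 3))^7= (0 3 7 5)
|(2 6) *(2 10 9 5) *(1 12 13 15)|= 20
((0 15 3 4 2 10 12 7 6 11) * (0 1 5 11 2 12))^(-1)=((0 15 3 4 12 7 6 2 10)(1 5 11))^(-1)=(0 10 2 6 7 12 4 3 15)(1 11 5)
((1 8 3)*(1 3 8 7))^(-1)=(8)(1 7)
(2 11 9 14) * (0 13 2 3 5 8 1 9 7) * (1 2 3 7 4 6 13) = (0 1 9 14 7)(2 11 4 6 13 3 5 8) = [1, 9, 11, 5, 6, 8, 13, 0, 2, 14, 10, 4, 12, 3, 7]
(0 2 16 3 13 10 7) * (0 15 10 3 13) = (0 2 16 13 3)(7 15 10) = [2, 1, 16, 0, 4, 5, 6, 15, 8, 9, 7, 11, 12, 3, 14, 10, 13]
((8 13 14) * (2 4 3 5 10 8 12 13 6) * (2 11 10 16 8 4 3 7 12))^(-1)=(2 14 13 12 7 4 10 11 6 8 16 5 3)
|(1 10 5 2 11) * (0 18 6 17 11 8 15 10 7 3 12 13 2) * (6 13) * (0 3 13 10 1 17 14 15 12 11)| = 63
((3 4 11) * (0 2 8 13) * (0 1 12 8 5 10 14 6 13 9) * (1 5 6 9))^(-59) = ((0 2 6 13 5 10 14 9)(1 12 8)(3 4 11))^(-59) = (0 10 6 9 5 2 14 13)(1 12 8)(3 4 11)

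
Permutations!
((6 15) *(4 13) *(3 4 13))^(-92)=((3 4)(6 15))^(-92)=(15)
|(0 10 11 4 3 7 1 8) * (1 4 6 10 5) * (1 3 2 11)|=11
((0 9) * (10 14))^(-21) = ((0 9)(10 14))^(-21) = (0 9)(10 14)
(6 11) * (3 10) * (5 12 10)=(3 5 12 10)(6 11)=[0, 1, 2, 5, 4, 12, 11, 7, 8, 9, 3, 6, 10]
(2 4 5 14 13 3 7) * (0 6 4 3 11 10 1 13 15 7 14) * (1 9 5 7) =(0 6 4 7 2 3 14 15 1 13 11 10 9 5) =[6, 13, 3, 14, 7, 0, 4, 2, 8, 5, 9, 10, 12, 11, 15, 1]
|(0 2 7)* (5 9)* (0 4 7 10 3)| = 4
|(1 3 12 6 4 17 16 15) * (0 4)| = |(0 4 17 16 15 1 3 12 6)| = 9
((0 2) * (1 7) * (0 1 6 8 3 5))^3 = (0 7 3 2 6 5 1 8)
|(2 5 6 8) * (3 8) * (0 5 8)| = |(0 5 6 3)(2 8)| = 4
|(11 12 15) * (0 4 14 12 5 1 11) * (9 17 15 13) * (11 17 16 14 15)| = 60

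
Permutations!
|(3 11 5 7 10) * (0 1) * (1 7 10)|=12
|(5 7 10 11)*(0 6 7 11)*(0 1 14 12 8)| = 8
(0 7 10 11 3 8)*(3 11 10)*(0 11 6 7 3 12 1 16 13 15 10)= (0 3 8 11 6 7 12 1 16 13 15 10)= [3, 16, 2, 8, 4, 5, 7, 12, 11, 9, 0, 6, 1, 15, 14, 10, 13]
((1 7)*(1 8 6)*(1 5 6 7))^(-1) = (5 6)(7 8)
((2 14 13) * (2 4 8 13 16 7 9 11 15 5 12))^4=(2 9 12 7 5 16 15 14 11)(4 8 13)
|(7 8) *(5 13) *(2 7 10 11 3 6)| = |(2 7 8 10 11 3 6)(5 13)| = 14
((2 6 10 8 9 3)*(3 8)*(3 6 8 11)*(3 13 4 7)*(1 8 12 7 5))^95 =(1 13 8 4 9 5 11)(2 3 7 12)(6 10)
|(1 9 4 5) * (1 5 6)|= 4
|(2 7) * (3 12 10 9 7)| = 6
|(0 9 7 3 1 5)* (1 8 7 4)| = |(0 9 4 1 5)(3 8 7)| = 15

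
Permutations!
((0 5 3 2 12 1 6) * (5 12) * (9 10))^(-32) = (12)(2 5 3)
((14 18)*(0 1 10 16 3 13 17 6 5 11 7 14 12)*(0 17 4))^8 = (18)(0 1 10 16 3 13 4)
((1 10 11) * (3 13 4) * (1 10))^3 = ((3 13 4)(10 11))^3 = (13)(10 11)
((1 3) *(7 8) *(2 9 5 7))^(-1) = (1 3)(2 8 7 5 9)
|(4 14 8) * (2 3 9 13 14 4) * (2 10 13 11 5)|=|(2 3 9 11 5)(8 10 13 14)|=20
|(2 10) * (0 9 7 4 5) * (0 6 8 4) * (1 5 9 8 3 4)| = 18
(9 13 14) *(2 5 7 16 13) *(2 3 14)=(2 5 7 16 13)(3 14 9)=[0, 1, 5, 14, 4, 7, 6, 16, 8, 3, 10, 11, 12, 2, 9, 15, 13]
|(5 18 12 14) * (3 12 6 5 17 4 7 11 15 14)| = 6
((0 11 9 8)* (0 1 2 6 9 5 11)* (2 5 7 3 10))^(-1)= ((1 5 11 7 3 10 2 6 9 8))^(-1)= (1 8 9 6 2 10 3 7 11 5)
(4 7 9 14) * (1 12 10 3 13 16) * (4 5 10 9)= (1 12 9 14 5 10 3 13 16)(4 7)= [0, 12, 2, 13, 7, 10, 6, 4, 8, 14, 3, 11, 9, 16, 5, 15, 1]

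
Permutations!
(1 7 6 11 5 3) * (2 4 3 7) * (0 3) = (0 3 1 2 4)(5 7 6 11) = [3, 2, 4, 1, 0, 7, 11, 6, 8, 9, 10, 5]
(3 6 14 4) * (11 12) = [0, 1, 2, 6, 3, 5, 14, 7, 8, 9, 10, 12, 11, 13, 4] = (3 6 14 4)(11 12)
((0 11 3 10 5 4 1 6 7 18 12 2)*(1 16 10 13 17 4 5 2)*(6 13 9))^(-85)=(0 7 17)(1 10 9)(2 6 13)(3 12 16)(4 11 18)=((0 11 3 9 6 7 18 12 1 13 17 4 16 10 2))^(-85)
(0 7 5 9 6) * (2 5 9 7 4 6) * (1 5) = (0 4 6)(1 5 7 9 2) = [4, 5, 1, 3, 6, 7, 0, 9, 8, 2]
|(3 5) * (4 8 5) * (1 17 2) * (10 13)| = |(1 17 2)(3 4 8 5)(10 13)| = 12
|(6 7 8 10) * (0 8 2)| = 6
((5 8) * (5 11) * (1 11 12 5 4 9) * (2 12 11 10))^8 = ((1 10 2 12 5 8 11 4 9))^8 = (1 9 4 11 8 5 12 2 10)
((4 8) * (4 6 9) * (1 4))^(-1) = (1 9 6 8 4)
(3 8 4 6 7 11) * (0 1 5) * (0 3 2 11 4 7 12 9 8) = (0 1 5 3)(2 11)(4 6 12 9 8 7) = [1, 5, 11, 0, 6, 3, 12, 4, 7, 8, 10, 2, 9]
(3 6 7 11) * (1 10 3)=(1 10 3 6 7 11)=[0, 10, 2, 6, 4, 5, 7, 11, 8, 9, 3, 1]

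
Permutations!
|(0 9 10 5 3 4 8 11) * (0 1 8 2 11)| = 10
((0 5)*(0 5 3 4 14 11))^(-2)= ((0 3 4 14 11))^(-2)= (0 14 3 11 4)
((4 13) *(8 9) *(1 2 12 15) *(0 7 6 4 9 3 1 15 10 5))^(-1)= ((15)(0 7 6 4 13 9 8 3 1 2 12 10 5))^(-1)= (15)(0 5 10 12 2 1 3 8 9 13 4 6 7)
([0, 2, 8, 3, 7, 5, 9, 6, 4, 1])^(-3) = (1 7 2 6 8 9 4)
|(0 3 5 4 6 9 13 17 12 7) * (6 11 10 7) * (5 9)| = 12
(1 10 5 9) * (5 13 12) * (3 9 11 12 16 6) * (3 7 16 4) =[0, 10, 2, 9, 3, 11, 7, 16, 8, 1, 13, 12, 5, 4, 14, 15, 6] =(1 10 13 4 3 9)(5 11 12)(6 7 16)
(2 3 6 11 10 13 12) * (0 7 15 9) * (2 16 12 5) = (0 7 15 9)(2 3 6 11 10 13 5)(12 16) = [7, 1, 3, 6, 4, 2, 11, 15, 8, 0, 13, 10, 16, 5, 14, 9, 12]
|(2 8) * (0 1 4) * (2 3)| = 3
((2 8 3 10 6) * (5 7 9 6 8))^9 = (10)(2 6 9 7 5)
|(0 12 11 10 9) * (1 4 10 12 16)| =6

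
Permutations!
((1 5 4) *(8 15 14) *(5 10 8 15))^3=(1 5 10 4 8)(14 15)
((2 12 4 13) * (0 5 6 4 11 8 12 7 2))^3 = ((0 5 6 4 13)(2 7)(8 12 11))^3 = (0 4 5 13 6)(2 7)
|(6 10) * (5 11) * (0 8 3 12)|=|(0 8 3 12)(5 11)(6 10)|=4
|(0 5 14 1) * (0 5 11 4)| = |(0 11 4)(1 5 14)| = 3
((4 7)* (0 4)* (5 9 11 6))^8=((0 4 7)(5 9 11 6))^8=(11)(0 7 4)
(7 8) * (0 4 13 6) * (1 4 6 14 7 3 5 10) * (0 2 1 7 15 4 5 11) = (0 6 2 1 5 10 7 8 3 11)(4 13 14 15) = [6, 5, 1, 11, 13, 10, 2, 8, 3, 9, 7, 0, 12, 14, 15, 4]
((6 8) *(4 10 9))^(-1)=((4 10 9)(6 8))^(-1)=(4 9 10)(6 8)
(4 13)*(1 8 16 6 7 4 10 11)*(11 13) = (1 8 16 6 7 4 11)(10 13) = [0, 8, 2, 3, 11, 5, 7, 4, 16, 9, 13, 1, 12, 10, 14, 15, 6]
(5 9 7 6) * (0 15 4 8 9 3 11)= (0 15 4 8 9 7 6 5 3 11)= [15, 1, 2, 11, 8, 3, 5, 6, 9, 7, 10, 0, 12, 13, 14, 4]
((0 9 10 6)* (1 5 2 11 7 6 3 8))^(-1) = ((0 9 10 3 8 1 5 2 11 7 6))^(-1) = (0 6 7 11 2 5 1 8 3 10 9)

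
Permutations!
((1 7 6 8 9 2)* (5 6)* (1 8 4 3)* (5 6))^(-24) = ((1 7 6 4 3)(2 8 9))^(-24) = (9)(1 7 6 4 3)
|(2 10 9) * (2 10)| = |(9 10)| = 2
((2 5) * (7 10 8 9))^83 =(2 5)(7 9 8 10)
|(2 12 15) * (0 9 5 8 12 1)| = 8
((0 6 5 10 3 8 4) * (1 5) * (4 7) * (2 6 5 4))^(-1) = (0 4 1 6 2 7 8 3 10 5)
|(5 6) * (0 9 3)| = 6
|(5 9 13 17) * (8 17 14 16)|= 7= |(5 9 13 14 16 8 17)|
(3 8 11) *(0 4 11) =(0 4 11 3 8) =[4, 1, 2, 8, 11, 5, 6, 7, 0, 9, 10, 3]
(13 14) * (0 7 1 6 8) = (0 7 1 6 8)(13 14) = [7, 6, 2, 3, 4, 5, 8, 1, 0, 9, 10, 11, 12, 14, 13]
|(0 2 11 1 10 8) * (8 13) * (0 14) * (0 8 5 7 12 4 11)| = 8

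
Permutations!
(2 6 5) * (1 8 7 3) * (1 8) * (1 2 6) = (1 2)(3 8 7)(5 6) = [0, 2, 1, 8, 4, 6, 5, 3, 7]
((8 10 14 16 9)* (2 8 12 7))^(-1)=(2 7 12 9 16 14 10 8)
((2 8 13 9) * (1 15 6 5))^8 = (15)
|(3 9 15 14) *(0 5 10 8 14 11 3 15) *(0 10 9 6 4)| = |(0 5 9 10 8 14 15 11 3 6 4)| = 11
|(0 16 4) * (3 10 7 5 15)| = |(0 16 4)(3 10 7 5 15)| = 15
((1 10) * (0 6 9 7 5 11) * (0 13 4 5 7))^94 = (0 6 9)(4 11)(5 13)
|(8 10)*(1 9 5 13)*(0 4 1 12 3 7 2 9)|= |(0 4 1)(2 9 5 13 12 3 7)(8 10)|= 42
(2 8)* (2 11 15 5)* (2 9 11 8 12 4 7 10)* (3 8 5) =(2 12 4 7 10)(3 8 5 9 11 15) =[0, 1, 12, 8, 7, 9, 6, 10, 5, 11, 2, 15, 4, 13, 14, 3]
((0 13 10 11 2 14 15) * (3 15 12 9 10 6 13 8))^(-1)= (0 15 3 8)(2 11 10 9 12 14)(6 13)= ((0 8 3 15)(2 14 12 9 10 11)(6 13))^(-1)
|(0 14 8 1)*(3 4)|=4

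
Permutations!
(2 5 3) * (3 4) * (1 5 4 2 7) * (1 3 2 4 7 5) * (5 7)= (2 5 4)(3 7)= [0, 1, 5, 7, 2, 4, 6, 3]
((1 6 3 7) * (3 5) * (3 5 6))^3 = (7)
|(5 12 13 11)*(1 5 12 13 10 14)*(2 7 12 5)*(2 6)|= |(1 6 2 7 12 10 14)(5 13 11)|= 21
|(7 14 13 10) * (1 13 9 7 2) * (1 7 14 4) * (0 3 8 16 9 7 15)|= 13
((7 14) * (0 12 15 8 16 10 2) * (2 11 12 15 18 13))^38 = (0 13 12 10 8)(2 18 11 16 15)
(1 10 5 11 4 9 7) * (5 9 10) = [0, 5, 2, 3, 10, 11, 6, 1, 8, 7, 9, 4] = (1 5 11 4 10 9 7)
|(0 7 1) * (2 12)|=6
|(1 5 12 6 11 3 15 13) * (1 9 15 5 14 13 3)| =10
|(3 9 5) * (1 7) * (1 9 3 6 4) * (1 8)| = 7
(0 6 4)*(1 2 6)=(0 1 2 6 4)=[1, 2, 6, 3, 0, 5, 4]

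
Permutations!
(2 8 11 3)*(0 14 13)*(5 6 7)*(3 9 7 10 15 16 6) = (0 14 13)(2 8 11 9 7 5 3)(6 10 15 16) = [14, 1, 8, 2, 4, 3, 10, 5, 11, 7, 15, 9, 12, 0, 13, 16, 6]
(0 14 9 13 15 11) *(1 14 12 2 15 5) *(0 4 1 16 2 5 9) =[12, 14, 15, 3, 1, 16, 6, 7, 8, 13, 10, 4, 5, 9, 0, 11, 2] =(0 12 5 16 2 15 11 4 1 14)(9 13)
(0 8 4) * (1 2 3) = (0 8 4)(1 2 3) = [8, 2, 3, 1, 0, 5, 6, 7, 4]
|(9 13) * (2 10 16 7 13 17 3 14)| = 9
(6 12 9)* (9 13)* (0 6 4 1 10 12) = (0 6)(1 10 12 13 9 4) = [6, 10, 2, 3, 1, 5, 0, 7, 8, 4, 12, 11, 13, 9]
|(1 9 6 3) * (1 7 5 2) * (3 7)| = 6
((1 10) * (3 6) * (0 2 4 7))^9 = ((0 2 4 7)(1 10)(3 6))^9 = (0 2 4 7)(1 10)(3 6)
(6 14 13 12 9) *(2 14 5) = (2 14 13 12 9 6 5) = [0, 1, 14, 3, 4, 2, 5, 7, 8, 6, 10, 11, 9, 12, 13]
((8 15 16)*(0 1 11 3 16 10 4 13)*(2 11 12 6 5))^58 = (0 12 5 11 16 15 4)(1 6 2 3 8 10 13)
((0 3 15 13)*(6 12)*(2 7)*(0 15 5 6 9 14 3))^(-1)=(2 7)(3 14 9 12 6 5)(13 15)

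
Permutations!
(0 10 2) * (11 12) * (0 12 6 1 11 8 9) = (0 10 2 12 8 9)(1 11 6) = [10, 11, 12, 3, 4, 5, 1, 7, 9, 0, 2, 6, 8]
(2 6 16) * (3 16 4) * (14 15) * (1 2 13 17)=(1 2 6 4 3 16 13 17)(14 15)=[0, 2, 6, 16, 3, 5, 4, 7, 8, 9, 10, 11, 12, 17, 15, 14, 13, 1]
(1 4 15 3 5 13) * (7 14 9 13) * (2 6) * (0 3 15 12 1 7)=(15)(0 3 5)(1 4 12)(2 6)(7 14 9 13)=[3, 4, 6, 5, 12, 0, 2, 14, 8, 13, 10, 11, 1, 7, 9, 15]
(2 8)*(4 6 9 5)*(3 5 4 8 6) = (2 6 9 4 3 5 8) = [0, 1, 6, 5, 3, 8, 9, 7, 2, 4]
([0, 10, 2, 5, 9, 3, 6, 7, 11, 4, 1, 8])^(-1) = [0, 10, 2, 5, 9, 3, 6, 7, 11, 4, 1, 8]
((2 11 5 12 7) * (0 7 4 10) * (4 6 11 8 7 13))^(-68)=(13)(2 8 7)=((0 13 4 10)(2 8 7)(5 12 6 11))^(-68)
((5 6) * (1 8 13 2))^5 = (1 8 13 2)(5 6)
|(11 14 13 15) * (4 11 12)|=6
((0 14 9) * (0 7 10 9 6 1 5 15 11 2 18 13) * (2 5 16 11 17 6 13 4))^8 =(0 13 14)(1 16 11 5 15 17 6)(2 4 18)(7 9 10)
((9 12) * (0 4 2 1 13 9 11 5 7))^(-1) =((0 4 2 1 13 9 12 11 5 7))^(-1) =(0 7 5 11 12 9 13 1 2 4)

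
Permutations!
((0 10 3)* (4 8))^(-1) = (0 3 10)(4 8)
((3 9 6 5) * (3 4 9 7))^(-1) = (3 7)(4 5 6 9)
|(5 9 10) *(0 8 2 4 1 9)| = 8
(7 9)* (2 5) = (2 5)(7 9) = [0, 1, 5, 3, 4, 2, 6, 9, 8, 7]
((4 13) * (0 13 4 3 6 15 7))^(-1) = (0 7 15 6 3 13)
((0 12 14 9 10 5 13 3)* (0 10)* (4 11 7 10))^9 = (0 12 14 9)(3 11 10 13 4 7 5)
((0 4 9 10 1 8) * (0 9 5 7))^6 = (0 5)(1 9)(4 7)(8 10)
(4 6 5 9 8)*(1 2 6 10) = (1 2 6 5 9 8 4 10) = [0, 2, 6, 3, 10, 9, 5, 7, 4, 8, 1]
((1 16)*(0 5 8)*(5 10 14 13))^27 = (0 13)(1 16)(5 10)(8 14)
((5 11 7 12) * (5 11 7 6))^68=(5 11 7 6 12)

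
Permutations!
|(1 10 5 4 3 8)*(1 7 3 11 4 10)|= |(3 8 7)(4 11)(5 10)|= 6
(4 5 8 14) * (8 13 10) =(4 5 13 10 8 14) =[0, 1, 2, 3, 5, 13, 6, 7, 14, 9, 8, 11, 12, 10, 4]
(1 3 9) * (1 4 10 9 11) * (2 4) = (1 3 11)(2 4 10 9) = [0, 3, 4, 11, 10, 5, 6, 7, 8, 2, 9, 1]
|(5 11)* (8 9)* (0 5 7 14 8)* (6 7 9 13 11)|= |(0 5 6 7 14 8 13 11 9)|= 9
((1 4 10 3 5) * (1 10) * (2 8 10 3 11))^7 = (1 4)(2 11 10 8)(3 5)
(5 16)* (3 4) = [0, 1, 2, 4, 3, 16, 6, 7, 8, 9, 10, 11, 12, 13, 14, 15, 5] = (3 4)(5 16)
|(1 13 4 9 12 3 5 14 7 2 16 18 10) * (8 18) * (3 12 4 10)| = 24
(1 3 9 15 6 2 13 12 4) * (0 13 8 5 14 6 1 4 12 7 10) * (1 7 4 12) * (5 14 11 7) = (0 13 4 12 1 3 9 15 5 11 7 10)(2 8 14 6) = [13, 3, 8, 9, 12, 11, 2, 10, 14, 15, 0, 7, 1, 4, 6, 5]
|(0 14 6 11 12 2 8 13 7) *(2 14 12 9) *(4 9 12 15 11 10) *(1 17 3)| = 39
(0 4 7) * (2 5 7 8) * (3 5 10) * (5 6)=(0 4 8 2 10 3 6 5 7)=[4, 1, 10, 6, 8, 7, 5, 0, 2, 9, 3]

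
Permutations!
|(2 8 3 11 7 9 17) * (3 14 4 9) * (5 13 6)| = |(2 8 14 4 9 17)(3 11 7)(5 13 6)| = 6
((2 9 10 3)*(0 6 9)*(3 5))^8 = (0 6 9 10 5 3 2)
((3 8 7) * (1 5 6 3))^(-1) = ((1 5 6 3 8 7))^(-1) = (1 7 8 3 6 5)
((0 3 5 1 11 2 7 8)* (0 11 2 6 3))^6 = (1 3 11 7)(2 5 6 8)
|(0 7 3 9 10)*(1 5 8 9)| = |(0 7 3 1 5 8 9 10)| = 8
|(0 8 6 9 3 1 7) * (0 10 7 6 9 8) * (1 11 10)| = 8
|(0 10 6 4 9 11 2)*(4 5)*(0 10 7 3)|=|(0 7 3)(2 10 6 5 4 9 11)|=21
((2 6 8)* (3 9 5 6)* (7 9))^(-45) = ((2 3 7 9 5 6 8))^(-45) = (2 5 3 6 7 8 9)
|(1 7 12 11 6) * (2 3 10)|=|(1 7 12 11 6)(2 3 10)|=15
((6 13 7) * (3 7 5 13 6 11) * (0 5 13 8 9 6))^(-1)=(13)(0 6 9 8 5)(3 11 7)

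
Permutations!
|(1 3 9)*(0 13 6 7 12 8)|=6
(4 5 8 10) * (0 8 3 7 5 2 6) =(0 8 10 4 2 6)(3 7 5) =[8, 1, 6, 7, 2, 3, 0, 5, 10, 9, 4]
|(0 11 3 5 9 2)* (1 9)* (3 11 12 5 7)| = 6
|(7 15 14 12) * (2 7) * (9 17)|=10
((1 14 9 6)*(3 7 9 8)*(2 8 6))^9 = ((1 14 6)(2 8 3 7 9))^9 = (14)(2 9 7 3 8)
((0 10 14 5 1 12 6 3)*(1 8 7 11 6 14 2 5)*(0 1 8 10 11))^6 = ((0 11 6 3 1 12 14 8 7)(2 5 10))^6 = (0 14 3)(1 11 8)(6 7 12)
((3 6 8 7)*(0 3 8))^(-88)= ((0 3 6)(7 8))^(-88)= (8)(0 6 3)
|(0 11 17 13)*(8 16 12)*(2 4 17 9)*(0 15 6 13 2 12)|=|(0 11 9 12 8 16)(2 4 17)(6 13 15)|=6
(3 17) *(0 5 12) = (0 5 12)(3 17) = [5, 1, 2, 17, 4, 12, 6, 7, 8, 9, 10, 11, 0, 13, 14, 15, 16, 3]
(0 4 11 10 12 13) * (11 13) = (0 4 13)(10 12 11) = [4, 1, 2, 3, 13, 5, 6, 7, 8, 9, 12, 10, 11, 0]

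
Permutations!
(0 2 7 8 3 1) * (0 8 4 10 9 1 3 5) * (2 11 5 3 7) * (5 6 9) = [11, 8, 2, 7, 10, 0, 9, 4, 3, 1, 5, 6] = (0 11 6 9 1 8 3 7 4 10 5)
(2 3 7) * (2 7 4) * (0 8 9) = (0 8 9)(2 3 4) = [8, 1, 3, 4, 2, 5, 6, 7, 9, 0]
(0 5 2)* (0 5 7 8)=(0 7 8)(2 5)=[7, 1, 5, 3, 4, 2, 6, 8, 0]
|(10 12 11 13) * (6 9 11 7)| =7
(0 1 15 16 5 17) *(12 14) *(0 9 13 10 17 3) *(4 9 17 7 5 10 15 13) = (17)(0 1 13 15 16 10 7 5 3)(4 9)(12 14) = [1, 13, 2, 0, 9, 3, 6, 5, 8, 4, 7, 11, 14, 15, 12, 16, 10, 17]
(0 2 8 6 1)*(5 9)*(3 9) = (0 2 8 6 1)(3 9 5) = [2, 0, 8, 9, 4, 3, 1, 7, 6, 5]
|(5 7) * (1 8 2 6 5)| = 6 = |(1 8 2 6 5 7)|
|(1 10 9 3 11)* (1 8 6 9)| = 10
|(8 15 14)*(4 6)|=6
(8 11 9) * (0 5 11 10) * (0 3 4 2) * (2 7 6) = (0 5 11 9 8 10 3 4 7 6 2) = [5, 1, 0, 4, 7, 11, 2, 6, 10, 8, 3, 9]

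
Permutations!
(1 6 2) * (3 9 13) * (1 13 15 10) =(1 6 2 13 3 9 15 10) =[0, 6, 13, 9, 4, 5, 2, 7, 8, 15, 1, 11, 12, 3, 14, 10]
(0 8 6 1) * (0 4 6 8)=[0, 4, 2, 3, 6, 5, 1, 7, 8]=(8)(1 4 6)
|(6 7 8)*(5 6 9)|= 5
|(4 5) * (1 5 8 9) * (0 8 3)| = 7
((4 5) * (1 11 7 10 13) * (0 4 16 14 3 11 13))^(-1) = (0 10 7 11 3 14 16 5 4)(1 13)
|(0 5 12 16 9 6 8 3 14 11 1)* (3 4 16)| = |(0 5 12 3 14 11 1)(4 16 9 6 8)| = 35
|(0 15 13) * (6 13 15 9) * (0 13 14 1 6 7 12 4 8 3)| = 21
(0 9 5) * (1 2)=[9, 2, 1, 3, 4, 0, 6, 7, 8, 5]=(0 9 5)(1 2)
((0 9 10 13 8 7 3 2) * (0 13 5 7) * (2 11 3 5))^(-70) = (0 10 13)(2 8 9) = ((0 9 10 2 13 8)(3 11)(5 7))^(-70)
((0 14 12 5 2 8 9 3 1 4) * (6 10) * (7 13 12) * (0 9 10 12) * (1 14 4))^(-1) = ((0 4 9 3 14 7 13)(2 8 10 6 12 5))^(-1) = (0 13 7 14 3 9 4)(2 5 12 6 10 8)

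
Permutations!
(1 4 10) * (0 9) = (0 9)(1 4 10) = [9, 4, 2, 3, 10, 5, 6, 7, 8, 0, 1]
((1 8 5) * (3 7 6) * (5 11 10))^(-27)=(1 10 8 5 11)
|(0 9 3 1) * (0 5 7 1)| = |(0 9 3)(1 5 7)| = 3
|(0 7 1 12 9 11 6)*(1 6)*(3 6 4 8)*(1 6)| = 10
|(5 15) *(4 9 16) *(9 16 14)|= 2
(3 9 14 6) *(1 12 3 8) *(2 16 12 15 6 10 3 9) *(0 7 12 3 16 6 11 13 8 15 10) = (0 7 12 9 14)(1 10 16 3 2 6 15 11 13 8) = [7, 10, 6, 2, 4, 5, 15, 12, 1, 14, 16, 13, 9, 8, 0, 11, 3]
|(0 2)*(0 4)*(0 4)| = 2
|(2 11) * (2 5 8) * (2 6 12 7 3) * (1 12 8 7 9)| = |(1 12 9)(2 11 5 7 3)(6 8)| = 30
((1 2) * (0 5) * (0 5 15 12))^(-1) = ((0 15 12)(1 2))^(-1) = (0 12 15)(1 2)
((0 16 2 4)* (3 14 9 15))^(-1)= ((0 16 2 4)(3 14 9 15))^(-1)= (0 4 2 16)(3 15 9 14)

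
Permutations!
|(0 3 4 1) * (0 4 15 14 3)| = |(1 4)(3 15 14)| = 6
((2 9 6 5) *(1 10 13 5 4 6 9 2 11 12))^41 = (1 12 11 5 13 10)(4 6)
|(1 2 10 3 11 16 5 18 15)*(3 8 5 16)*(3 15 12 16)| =11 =|(1 2 10 8 5 18 12 16 3 11 15)|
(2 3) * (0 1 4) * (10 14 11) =[1, 4, 3, 2, 0, 5, 6, 7, 8, 9, 14, 10, 12, 13, 11] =(0 1 4)(2 3)(10 14 11)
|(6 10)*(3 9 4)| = |(3 9 4)(6 10)| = 6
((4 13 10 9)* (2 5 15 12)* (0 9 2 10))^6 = (0 4)(2 5 15 12 10)(9 13)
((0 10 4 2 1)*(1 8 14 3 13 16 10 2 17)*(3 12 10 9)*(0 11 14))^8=(0 8 2)(1 11 14 12 10 4 17)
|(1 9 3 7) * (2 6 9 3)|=3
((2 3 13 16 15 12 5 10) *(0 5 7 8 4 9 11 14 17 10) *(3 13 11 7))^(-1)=(0 5)(2 10 17 14 11 3 12 15 16 13)(4 8 7 9)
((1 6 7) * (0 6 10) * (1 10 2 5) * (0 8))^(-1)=(0 8 10 7 6)(1 5 2)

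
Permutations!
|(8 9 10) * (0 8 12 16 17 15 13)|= 9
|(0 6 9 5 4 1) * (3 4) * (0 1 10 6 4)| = 7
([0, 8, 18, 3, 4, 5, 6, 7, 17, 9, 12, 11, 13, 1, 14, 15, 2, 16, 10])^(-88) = [0, 17, 10, 3, 4, 5, 6, 7, 16, 9, 13, 11, 1, 8, 14, 15, 18, 2, 12]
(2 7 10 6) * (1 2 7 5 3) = [0, 2, 5, 1, 4, 3, 7, 10, 8, 9, 6] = (1 2 5 3)(6 7 10)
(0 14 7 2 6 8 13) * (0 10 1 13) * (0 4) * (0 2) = (0 14 7)(1 13 10)(2 6 8 4) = [14, 13, 6, 3, 2, 5, 8, 0, 4, 9, 1, 11, 12, 10, 7]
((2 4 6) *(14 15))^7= (2 4 6)(14 15)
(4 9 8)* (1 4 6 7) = (1 4 9 8 6 7) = [0, 4, 2, 3, 9, 5, 7, 1, 6, 8]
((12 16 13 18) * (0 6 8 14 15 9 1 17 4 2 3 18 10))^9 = ((0 6 8 14 15 9 1 17 4 2 3 18 12 16 13 10))^9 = (0 2 8 18 15 16 1 10 4 6 3 14 12 9 13 17)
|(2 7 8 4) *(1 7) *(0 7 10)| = 7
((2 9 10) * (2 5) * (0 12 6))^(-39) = ((0 12 6)(2 9 10 5))^(-39) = (12)(2 9 10 5)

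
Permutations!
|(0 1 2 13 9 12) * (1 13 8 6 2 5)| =|(0 13 9 12)(1 5)(2 8 6)| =12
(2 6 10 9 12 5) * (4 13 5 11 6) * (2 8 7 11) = (2 4 13 5 8 7 11 6 10 9 12) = [0, 1, 4, 3, 13, 8, 10, 11, 7, 12, 9, 6, 2, 5]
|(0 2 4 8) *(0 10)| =|(0 2 4 8 10)| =5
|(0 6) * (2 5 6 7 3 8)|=7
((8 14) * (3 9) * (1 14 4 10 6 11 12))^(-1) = (1 12 11 6 10 4 8 14)(3 9)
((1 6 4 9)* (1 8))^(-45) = (9)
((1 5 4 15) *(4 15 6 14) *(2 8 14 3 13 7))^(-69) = ((1 5 15)(2 8 14 4 6 3 13 7))^(-69) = (15)(2 4 13 8 6 7 14 3)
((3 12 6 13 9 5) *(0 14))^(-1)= (0 14)(3 5 9 13 6 12)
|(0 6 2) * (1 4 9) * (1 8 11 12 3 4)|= |(0 6 2)(3 4 9 8 11 12)|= 6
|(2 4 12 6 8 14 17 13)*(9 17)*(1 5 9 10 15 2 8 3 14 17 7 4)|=12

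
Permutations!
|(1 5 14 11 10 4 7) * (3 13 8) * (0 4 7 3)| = |(0 4 3 13 8)(1 5 14 11 10 7)| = 30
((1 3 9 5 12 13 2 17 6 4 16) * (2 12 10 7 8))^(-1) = ((1 3 9 5 10 7 8 2 17 6 4 16)(12 13))^(-1) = (1 16 4 6 17 2 8 7 10 5 9 3)(12 13)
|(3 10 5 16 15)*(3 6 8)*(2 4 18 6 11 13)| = 12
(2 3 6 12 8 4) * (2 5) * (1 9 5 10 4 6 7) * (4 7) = (1 9 5 2 3 4 10 7)(6 12 8) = [0, 9, 3, 4, 10, 2, 12, 1, 6, 5, 7, 11, 8]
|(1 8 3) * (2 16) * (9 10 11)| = |(1 8 3)(2 16)(9 10 11)| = 6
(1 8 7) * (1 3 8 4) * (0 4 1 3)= [4, 1, 2, 8, 3, 5, 6, 0, 7]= (0 4 3 8 7)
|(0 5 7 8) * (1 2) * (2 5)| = 6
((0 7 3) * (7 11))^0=(11)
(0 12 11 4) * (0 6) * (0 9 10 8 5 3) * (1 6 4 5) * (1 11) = (0 12 1 6 9 10 8 11 5 3) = [12, 6, 2, 0, 4, 3, 9, 7, 11, 10, 8, 5, 1]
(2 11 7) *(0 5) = (0 5)(2 11 7) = [5, 1, 11, 3, 4, 0, 6, 2, 8, 9, 10, 7]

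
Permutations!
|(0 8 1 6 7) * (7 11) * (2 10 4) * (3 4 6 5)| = |(0 8 1 5 3 4 2 10 6 11 7)| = 11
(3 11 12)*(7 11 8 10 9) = (3 8 10 9 7 11 12) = [0, 1, 2, 8, 4, 5, 6, 11, 10, 7, 9, 12, 3]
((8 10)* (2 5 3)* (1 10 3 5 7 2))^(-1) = ((1 10 8 3)(2 7))^(-1) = (1 3 8 10)(2 7)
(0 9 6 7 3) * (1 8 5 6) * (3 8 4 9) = [3, 4, 2, 0, 9, 6, 7, 8, 5, 1] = (0 3)(1 4 9)(5 6 7 8)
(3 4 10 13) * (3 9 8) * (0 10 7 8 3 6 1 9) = (0 10 13)(1 9 3 4 7 8 6) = [10, 9, 2, 4, 7, 5, 1, 8, 6, 3, 13, 11, 12, 0]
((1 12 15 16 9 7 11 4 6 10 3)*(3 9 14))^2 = ((1 12 15 16 14 3)(4 6 10 9 7 11))^2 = (1 15 14)(3 12 16)(4 10 7)(6 9 11)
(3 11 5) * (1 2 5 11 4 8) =(11)(1 2 5 3 4 8) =[0, 2, 5, 4, 8, 3, 6, 7, 1, 9, 10, 11]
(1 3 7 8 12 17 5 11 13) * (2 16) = (1 3 7 8 12 17 5 11 13)(2 16) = [0, 3, 16, 7, 4, 11, 6, 8, 12, 9, 10, 13, 17, 1, 14, 15, 2, 5]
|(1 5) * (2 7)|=2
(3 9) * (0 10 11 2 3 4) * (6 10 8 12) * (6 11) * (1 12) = (0 8 1 12 11 2 3 9 4)(6 10) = [8, 12, 3, 9, 0, 5, 10, 7, 1, 4, 6, 2, 11]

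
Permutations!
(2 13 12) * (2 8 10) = (2 13 12 8 10) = [0, 1, 13, 3, 4, 5, 6, 7, 10, 9, 2, 11, 8, 12]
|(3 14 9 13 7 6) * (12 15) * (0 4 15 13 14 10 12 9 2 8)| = 42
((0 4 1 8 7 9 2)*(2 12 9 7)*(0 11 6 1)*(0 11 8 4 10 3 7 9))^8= ((0 10 3 7 9 12)(1 4 11 6)(2 8))^8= (0 3 9)(7 12 10)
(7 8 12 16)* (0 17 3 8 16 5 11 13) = (0 17 3 8 12 5 11 13)(7 16) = [17, 1, 2, 8, 4, 11, 6, 16, 12, 9, 10, 13, 5, 0, 14, 15, 7, 3]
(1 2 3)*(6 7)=(1 2 3)(6 7)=[0, 2, 3, 1, 4, 5, 7, 6]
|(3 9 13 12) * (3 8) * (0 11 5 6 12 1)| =|(0 11 5 6 12 8 3 9 13 1)| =10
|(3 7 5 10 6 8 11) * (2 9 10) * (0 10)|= 10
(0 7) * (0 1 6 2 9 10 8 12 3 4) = (0 7 1 6 2 9 10 8 12 3 4) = [7, 6, 9, 4, 0, 5, 2, 1, 12, 10, 8, 11, 3]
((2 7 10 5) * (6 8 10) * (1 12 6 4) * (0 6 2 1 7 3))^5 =(0 1 6 12 8 2 10 3 5)(4 7)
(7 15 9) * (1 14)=(1 14)(7 15 9)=[0, 14, 2, 3, 4, 5, 6, 15, 8, 7, 10, 11, 12, 13, 1, 9]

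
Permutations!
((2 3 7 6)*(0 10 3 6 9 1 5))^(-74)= ((0 10 3 7 9 1 5)(2 6))^(-74)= (0 7 5 3 1 10 9)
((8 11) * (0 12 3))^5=((0 12 3)(8 11))^5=(0 3 12)(8 11)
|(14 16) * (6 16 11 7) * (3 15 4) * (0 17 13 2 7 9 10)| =33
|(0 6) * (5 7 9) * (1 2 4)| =|(0 6)(1 2 4)(5 7 9)| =6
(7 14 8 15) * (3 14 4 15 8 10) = [0, 1, 2, 14, 15, 5, 6, 4, 8, 9, 3, 11, 12, 13, 10, 7] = (3 14 10)(4 15 7)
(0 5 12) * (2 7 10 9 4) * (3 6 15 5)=(0 3 6 15 5 12)(2 7 10 9 4)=[3, 1, 7, 6, 2, 12, 15, 10, 8, 4, 9, 11, 0, 13, 14, 5]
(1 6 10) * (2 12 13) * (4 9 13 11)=(1 6 10)(2 12 11 4 9 13)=[0, 6, 12, 3, 9, 5, 10, 7, 8, 13, 1, 4, 11, 2]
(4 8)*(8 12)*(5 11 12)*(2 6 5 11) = [0, 1, 6, 3, 11, 2, 5, 7, 4, 9, 10, 12, 8] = (2 6 5)(4 11 12 8)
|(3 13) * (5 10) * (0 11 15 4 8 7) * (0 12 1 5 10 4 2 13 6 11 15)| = 42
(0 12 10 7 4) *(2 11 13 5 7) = (0 12 10 2 11 13 5 7 4) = [12, 1, 11, 3, 0, 7, 6, 4, 8, 9, 2, 13, 10, 5]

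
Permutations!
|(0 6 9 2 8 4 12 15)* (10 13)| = |(0 6 9 2 8 4 12 15)(10 13)| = 8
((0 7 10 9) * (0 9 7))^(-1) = (7 10)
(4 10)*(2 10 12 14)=[0, 1, 10, 3, 12, 5, 6, 7, 8, 9, 4, 11, 14, 13, 2]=(2 10 4 12 14)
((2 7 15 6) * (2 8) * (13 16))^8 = (16)(2 6 7 8 15)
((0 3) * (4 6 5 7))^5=((0 3)(4 6 5 7))^5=(0 3)(4 6 5 7)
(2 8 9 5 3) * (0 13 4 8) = (0 13 4 8 9 5 3 2) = [13, 1, 0, 2, 8, 3, 6, 7, 9, 5, 10, 11, 12, 4]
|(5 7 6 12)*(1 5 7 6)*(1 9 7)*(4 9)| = |(1 5 6 12)(4 9 7)| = 12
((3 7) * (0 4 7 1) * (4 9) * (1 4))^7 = (0 9 1)(3 4 7)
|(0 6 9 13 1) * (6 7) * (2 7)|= 7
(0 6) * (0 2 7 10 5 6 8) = [8, 1, 7, 3, 4, 6, 2, 10, 0, 9, 5] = (0 8)(2 7 10 5 6)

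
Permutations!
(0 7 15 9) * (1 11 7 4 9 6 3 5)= (0 4 9)(1 11 7 15 6 3 5)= [4, 11, 2, 5, 9, 1, 3, 15, 8, 0, 10, 7, 12, 13, 14, 6]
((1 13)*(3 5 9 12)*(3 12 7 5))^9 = (1 13)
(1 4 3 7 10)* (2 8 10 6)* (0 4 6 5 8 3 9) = (0 4 9)(1 6 2 3 7 5 8 10) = [4, 6, 3, 7, 9, 8, 2, 5, 10, 0, 1]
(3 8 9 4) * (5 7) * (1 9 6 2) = (1 9 4 3 8 6 2)(5 7) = [0, 9, 1, 8, 3, 7, 2, 5, 6, 4]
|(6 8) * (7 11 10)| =6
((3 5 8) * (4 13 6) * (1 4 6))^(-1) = (1 13 4)(3 8 5) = ((1 4 13)(3 5 8))^(-1)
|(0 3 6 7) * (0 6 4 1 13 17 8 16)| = 8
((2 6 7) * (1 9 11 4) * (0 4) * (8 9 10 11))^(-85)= (11)(2 7 6)(8 9)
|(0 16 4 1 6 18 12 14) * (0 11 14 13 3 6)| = 20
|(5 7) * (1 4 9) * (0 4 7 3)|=7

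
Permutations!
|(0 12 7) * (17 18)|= 6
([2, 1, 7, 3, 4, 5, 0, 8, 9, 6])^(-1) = [6, 1, 0, 3, 4, 5, 9, 2, 7, 8]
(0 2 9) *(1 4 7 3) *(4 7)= (0 2 9)(1 7 3)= [2, 7, 9, 1, 4, 5, 6, 3, 8, 0]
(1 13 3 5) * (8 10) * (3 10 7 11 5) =(1 13 10 8 7 11 5) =[0, 13, 2, 3, 4, 1, 6, 11, 7, 9, 8, 5, 12, 10]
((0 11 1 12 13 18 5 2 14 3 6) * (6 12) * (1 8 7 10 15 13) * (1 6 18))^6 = (0 13 3 7 5)(1 12 10 2 11)(6 15 14 8 18)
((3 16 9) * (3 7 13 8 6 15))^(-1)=(3 15 6 8 13 7 9 16)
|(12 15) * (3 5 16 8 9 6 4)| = |(3 5 16 8 9 6 4)(12 15)| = 14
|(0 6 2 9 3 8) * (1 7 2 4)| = 9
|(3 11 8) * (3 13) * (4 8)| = |(3 11 4 8 13)| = 5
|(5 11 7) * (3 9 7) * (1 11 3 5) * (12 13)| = |(1 11 5 3 9 7)(12 13)| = 6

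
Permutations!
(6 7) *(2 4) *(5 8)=(2 4)(5 8)(6 7)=[0, 1, 4, 3, 2, 8, 7, 6, 5]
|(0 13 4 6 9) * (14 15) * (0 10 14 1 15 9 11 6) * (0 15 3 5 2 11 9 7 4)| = |(0 13)(1 3 5 2 11 6 9 10 14 7 4 15)| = 12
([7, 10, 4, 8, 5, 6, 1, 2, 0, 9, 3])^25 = (0 6)(1 7)(2 10)(3 4)(5 8)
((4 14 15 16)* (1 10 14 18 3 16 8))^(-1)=((1 10 14 15 8)(3 16 4 18))^(-1)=(1 8 15 14 10)(3 18 4 16)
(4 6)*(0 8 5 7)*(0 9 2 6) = (0 8 5 7 9 2 6 4) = [8, 1, 6, 3, 0, 7, 4, 9, 5, 2]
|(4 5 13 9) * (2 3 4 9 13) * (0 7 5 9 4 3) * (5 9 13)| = 7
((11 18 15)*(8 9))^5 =((8 9)(11 18 15))^5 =(8 9)(11 15 18)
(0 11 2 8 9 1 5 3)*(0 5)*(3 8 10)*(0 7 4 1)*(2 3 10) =(0 11 3 5 8 9)(1 7 4) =[11, 7, 2, 5, 1, 8, 6, 4, 9, 0, 10, 3]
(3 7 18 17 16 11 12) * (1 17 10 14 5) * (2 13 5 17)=(1 2 13 5)(3 7 18 10 14 17 16 11 12)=[0, 2, 13, 7, 4, 1, 6, 18, 8, 9, 14, 12, 3, 5, 17, 15, 11, 16, 10]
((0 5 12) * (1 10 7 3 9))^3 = (12)(1 3 10 9 7)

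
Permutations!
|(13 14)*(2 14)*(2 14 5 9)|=6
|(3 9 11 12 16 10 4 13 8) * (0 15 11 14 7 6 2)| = 15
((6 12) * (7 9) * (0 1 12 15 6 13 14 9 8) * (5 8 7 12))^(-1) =(0 8 5 1)(6 15)(9 14 13 12)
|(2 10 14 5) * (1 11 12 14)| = 7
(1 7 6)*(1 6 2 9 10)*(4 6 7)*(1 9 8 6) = (1 4)(2 8 6 7)(9 10) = [0, 4, 8, 3, 1, 5, 7, 2, 6, 10, 9]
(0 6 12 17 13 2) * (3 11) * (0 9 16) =(0 6 12 17 13 2 9 16)(3 11) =[6, 1, 9, 11, 4, 5, 12, 7, 8, 16, 10, 3, 17, 2, 14, 15, 0, 13]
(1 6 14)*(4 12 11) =[0, 6, 2, 3, 12, 5, 14, 7, 8, 9, 10, 4, 11, 13, 1] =(1 6 14)(4 12 11)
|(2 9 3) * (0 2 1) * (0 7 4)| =7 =|(0 2 9 3 1 7 4)|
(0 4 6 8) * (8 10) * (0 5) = (0 4 6 10 8 5) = [4, 1, 2, 3, 6, 0, 10, 7, 5, 9, 8]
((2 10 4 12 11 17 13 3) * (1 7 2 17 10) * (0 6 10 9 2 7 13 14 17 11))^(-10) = ((0 6 10 4 12)(1 13 3 11 9 2)(14 17))^(-10) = (17)(1 3 9)(2 13 11)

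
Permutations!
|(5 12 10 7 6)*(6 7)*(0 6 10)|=|(0 6 5 12)|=4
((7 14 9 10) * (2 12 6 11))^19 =(2 11 6 12)(7 10 9 14)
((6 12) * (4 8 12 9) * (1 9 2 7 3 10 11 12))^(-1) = ((1 9 4 8)(2 7 3 10 11 12 6))^(-1) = (1 8 4 9)(2 6 12 11 10 3 7)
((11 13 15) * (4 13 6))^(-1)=(4 6 11 15 13)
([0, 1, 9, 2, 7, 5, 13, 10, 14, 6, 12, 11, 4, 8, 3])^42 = [0, 1, 2, 3, 10, 5, 6, 12, 8, 9, 4, 11, 7, 13, 14]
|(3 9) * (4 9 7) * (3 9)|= 3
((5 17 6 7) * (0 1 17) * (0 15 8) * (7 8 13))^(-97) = (0 6 1 8 17)(5 7 13 15) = ((0 1 17 6 8)(5 15 13 7))^(-97)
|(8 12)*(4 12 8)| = 2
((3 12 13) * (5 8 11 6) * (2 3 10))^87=(2 12 10 3 13)(5 6 11 8)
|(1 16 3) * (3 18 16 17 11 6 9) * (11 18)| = |(1 17 18 16 11 6 9 3)| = 8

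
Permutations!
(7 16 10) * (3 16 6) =(3 16 10 7 6) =[0, 1, 2, 16, 4, 5, 3, 6, 8, 9, 7, 11, 12, 13, 14, 15, 10]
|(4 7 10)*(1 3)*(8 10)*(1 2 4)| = 7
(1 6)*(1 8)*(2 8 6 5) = (1 5 2 8) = [0, 5, 8, 3, 4, 2, 6, 7, 1]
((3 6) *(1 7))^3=(1 7)(3 6)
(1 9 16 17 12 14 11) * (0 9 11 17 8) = (0 9 16 8)(1 11)(12 14 17) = [9, 11, 2, 3, 4, 5, 6, 7, 0, 16, 10, 1, 14, 13, 17, 15, 8, 12]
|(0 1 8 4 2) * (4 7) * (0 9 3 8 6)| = 6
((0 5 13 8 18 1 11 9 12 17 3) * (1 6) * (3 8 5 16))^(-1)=((0 16 3)(1 11 9 12 17 8 18 6)(5 13))^(-1)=(0 3 16)(1 6 18 8 17 12 9 11)(5 13)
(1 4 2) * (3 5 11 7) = (1 4 2)(3 5 11 7) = [0, 4, 1, 5, 2, 11, 6, 3, 8, 9, 10, 7]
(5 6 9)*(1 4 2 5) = (1 4 2 5 6 9) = [0, 4, 5, 3, 2, 6, 9, 7, 8, 1]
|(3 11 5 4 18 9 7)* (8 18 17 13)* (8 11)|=|(3 8 18 9 7)(4 17 13 11 5)|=5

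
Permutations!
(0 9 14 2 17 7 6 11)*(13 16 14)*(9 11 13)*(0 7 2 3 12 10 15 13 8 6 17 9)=[11, 1, 9, 12, 4, 5, 8, 17, 6, 0, 15, 7, 10, 16, 3, 13, 14, 2]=(0 11 7 17 2 9)(3 12 10 15 13 16 14)(6 8)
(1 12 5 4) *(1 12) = (4 12 5) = [0, 1, 2, 3, 12, 4, 6, 7, 8, 9, 10, 11, 5]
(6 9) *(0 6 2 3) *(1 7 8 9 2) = [6, 7, 3, 0, 4, 5, 2, 8, 9, 1] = (0 6 2 3)(1 7 8 9)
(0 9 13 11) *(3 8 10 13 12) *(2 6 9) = (0 2 6 9 12 3 8 10 13 11) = [2, 1, 6, 8, 4, 5, 9, 7, 10, 12, 13, 0, 3, 11]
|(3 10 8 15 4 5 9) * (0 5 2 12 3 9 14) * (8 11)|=|(0 5 14)(2 12 3 10 11 8 15 4)|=24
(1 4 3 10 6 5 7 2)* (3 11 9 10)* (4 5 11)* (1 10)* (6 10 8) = (1 5 7 2 8 6 11 9) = [0, 5, 8, 3, 4, 7, 11, 2, 6, 1, 10, 9]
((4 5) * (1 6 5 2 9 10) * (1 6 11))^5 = (1 11)(2 4 5 6 10 9)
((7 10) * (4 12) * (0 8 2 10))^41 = (0 8 2 10 7)(4 12)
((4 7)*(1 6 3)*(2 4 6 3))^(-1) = (1 3)(2 6 7 4)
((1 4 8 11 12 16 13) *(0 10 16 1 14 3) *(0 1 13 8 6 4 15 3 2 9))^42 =(0 16 11 13 2)(8 12 14 9 10) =((0 10 16 8 11 12 13 14 2 9)(1 15 3)(4 6))^42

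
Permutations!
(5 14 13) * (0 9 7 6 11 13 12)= (0 9 7 6 11 13 5 14 12)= [9, 1, 2, 3, 4, 14, 11, 6, 8, 7, 10, 13, 0, 5, 12]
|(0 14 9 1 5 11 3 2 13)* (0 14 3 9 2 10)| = |(0 3 10)(1 5 11 9)(2 13 14)| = 12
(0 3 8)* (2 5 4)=[3, 1, 5, 8, 2, 4, 6, 7, 0]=(0 3 8)(2 5 4)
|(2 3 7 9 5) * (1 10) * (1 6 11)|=20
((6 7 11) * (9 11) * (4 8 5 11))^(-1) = (4 9 7 6 11 5 8)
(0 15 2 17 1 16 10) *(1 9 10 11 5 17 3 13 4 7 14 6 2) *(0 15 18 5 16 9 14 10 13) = [18, 9, 3, 0, 7, 17, 2, 10, 8, 13, 15, 16, 12, 4, 6, 1, 11, 14, 5] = (0 18 5 17 14 6 2 3)(1 9 13 4 7 10 15)(11 16)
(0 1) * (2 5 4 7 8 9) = (0 1)(2 5 4 7 8 9) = [1, 0, 5, 3, 7, 4, 6, 8, 9, 2]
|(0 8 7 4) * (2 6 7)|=|(0 8 2 6 7 4)|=6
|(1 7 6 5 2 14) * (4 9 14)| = 8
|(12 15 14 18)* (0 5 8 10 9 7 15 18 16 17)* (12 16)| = 12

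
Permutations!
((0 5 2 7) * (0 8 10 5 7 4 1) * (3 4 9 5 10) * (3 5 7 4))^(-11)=((10)(0 4 1)(2 9 7 8 5))^(-11)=(10)(0 4 1)(2 5 8 7 9)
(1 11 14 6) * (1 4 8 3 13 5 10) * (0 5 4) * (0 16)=(0 5 10 1 11 14 6 16)(3 13 4 8)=[5, 11, 2, 13, 8, 10, 16, 7, 3, 9, 1, 14, 12, 4, 6, 15, 0]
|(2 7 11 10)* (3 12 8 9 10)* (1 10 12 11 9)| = 14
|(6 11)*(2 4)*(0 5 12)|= 6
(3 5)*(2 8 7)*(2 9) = (2 8 7 9)(3 5) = [0, 1, 8, 5, 4, 3, 6, 9, 7, 2]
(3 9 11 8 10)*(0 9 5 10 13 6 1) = [9, 0, 2, 5, 4, 10, 1, 7, 13, 11, 3, 8, 12, 6] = (0 9 11 8 13 6 1)(3 5 10)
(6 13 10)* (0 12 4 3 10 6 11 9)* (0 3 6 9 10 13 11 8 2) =(0 12 4 6 11 10 8 2)(3 13 9) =[12, 1, 0, 13, 6, 5, 11, 7, 2, 3, 8, 10, 4, 9]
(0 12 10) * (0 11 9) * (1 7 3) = (0 12 10 11 9)(1 7 3) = [12, 7, 2, 1, 4, 5, 6, 3, 8, 0, 11, 9, 10]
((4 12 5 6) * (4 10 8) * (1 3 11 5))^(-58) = (1 10 3 8 11 4 5 12 6)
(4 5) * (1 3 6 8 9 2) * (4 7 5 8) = (1 3 6 4 8 9 2)(5 7) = [0, 3, 1, 6, 8, 7, 4, 5, 9, 2]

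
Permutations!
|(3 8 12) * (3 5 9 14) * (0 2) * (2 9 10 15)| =10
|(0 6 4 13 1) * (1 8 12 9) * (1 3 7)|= |(0 6 4 13 8 12 9 3 7 1)|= 10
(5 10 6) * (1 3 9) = (1 3 9)(5 10 6) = [0, 3, 2, 9, 4, 10, 5, 7, 8, 1, 6]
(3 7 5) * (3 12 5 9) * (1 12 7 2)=[0, 12, 1, 2, 4, 7, 6, 9, 8, 3, 10, 11, 5]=(1 12 5 7 9 3 2)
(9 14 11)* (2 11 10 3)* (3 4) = [0, 1, 11, 2, 3, 5, 6, 7, 8, 14, 4, 9, 12, 13, 10] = (2 11 9 14 10 4 3)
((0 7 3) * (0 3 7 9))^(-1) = (0 9)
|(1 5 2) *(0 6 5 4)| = |(0 6 5 2 1 4)| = 6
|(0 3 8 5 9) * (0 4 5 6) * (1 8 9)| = 8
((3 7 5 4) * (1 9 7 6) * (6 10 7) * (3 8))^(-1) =(1 6 9)(3 8 4 5 7 10)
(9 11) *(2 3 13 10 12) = [0, 1, 3, 13, 4, 5, 6, 7, 8, 11, 12, 9, 2, 10] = (2 3 13 10 12)(9 11)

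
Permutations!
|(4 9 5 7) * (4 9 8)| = 6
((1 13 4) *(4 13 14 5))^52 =(14)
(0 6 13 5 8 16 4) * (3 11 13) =(0 6 3 11 13 5 8 16 4) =[6, 1, 2, 11, 0, 8, 3, 7, 16, 9, 10, 13, 12, 5, 14, 15, 4]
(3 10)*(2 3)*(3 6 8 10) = [0, 1, 6, 3, 4, 5, 8, 7, 10, 9, 2] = (2 6 8 10)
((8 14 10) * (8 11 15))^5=((8 14 10 11 15))^5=(15)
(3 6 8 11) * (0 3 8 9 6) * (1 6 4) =[3, 6, 2, 0, 1, 5, 9, 7, 11, 4, 10, 8] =(0 3)(1 6 9 4)(8 11)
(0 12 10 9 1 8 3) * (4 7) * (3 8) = [12, 3, 2, 0, 7, 5, 6, 4, 8, 1, 9, 11, 10] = (0 12 10 9 1 3)(4 7)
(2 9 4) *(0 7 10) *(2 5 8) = (0 7 10)(2 9 4 5 8) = [7, 1, 9, 3, 5, 8, 6, 10, 2, 4, 0]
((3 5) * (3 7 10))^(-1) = (3 10 7 5)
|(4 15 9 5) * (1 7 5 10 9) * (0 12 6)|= |(0 12 6)(1 7 5 4 15)(9 10)|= 30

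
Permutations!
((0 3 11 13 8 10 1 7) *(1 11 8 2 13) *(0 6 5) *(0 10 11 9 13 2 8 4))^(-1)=((0 3 4)(1 7 6 5 10 9 13 8 11))^(-1)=(0 4 3)(1 11 8 13 9 10 5 6 7)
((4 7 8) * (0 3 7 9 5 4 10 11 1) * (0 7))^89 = (0 3)(1 11 10 8 7)(4 5 9)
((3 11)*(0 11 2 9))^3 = (0 2 11 9 3)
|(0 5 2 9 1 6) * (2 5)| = |(0 2 9 1 6)| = 5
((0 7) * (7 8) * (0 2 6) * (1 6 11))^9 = (0 7 11 6 8 2 1)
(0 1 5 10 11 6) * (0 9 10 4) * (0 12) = [1, 5, 2, 3, 12, 4, 9, 7, 8, 10, 11, 6, 0] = (0 1 5 4 12)(6 9 10 11)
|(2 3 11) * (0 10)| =6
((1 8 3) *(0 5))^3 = (8)(0 5)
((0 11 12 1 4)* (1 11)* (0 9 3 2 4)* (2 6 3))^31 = ((0 1)(2 4 9)(3 6)(11 12))^31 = (0 1)(2 4 9)(3 6)(11 12)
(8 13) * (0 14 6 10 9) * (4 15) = [14, 1, 2, 3, 15, 5, 10, 7, 13, 0, 9, 11, 12, 8, 6, 4] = (0 14 6 10 9)(4 15)(8 13)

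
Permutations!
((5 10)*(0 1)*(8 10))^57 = (10)(0 1) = ((0 1)(5 8 10))^57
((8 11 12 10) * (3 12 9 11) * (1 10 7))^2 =(1 8 12)(3 7 10)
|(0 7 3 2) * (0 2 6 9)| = 5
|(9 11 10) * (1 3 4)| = 3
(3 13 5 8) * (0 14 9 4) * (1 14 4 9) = (0 4)(1 14)(3 13 5 8) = [4, 14, 2, 13, 0, 8, 6, 7, 3, 9, 10, 11, 12, 5, 1]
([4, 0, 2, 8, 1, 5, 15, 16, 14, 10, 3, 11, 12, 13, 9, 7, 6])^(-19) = [1, 4, 2, 8, 0, 5, 15, 16, 14, 10, 3, 11, 12, 13, 9, 7, 6]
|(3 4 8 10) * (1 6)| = 4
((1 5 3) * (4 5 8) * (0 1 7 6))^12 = ((0 1 8 4 5 3 7 6))^12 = (0 5)(1 3)(4 6)(7 8)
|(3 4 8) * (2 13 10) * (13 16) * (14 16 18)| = 6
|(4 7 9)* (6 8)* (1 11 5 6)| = |(1 11 5 6 8)(4 7 9)| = 15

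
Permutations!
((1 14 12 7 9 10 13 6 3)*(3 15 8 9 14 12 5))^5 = (1 3 5 14 7 12)(6 13 10 9 8 15)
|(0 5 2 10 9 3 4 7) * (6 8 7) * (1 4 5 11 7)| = |(0 11 7)(1 4 6 8)(2 10 9 3 5)| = 60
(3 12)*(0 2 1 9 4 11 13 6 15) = (0 2 1 9 4 11 13 6 15)(3 12) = [2, 9, 1, 12, 11, 5, 15, 7, 8, 4, 10, 13, 3, 6, 14, 0]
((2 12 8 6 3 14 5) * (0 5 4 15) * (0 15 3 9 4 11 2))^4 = (15)(2 9 11 6 14 8 3 12 4)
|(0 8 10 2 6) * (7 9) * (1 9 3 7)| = 10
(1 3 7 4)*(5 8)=[0, 3, 2, 7, 1, 8, 6, 4, 5]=(1 3 7 4)(5 8)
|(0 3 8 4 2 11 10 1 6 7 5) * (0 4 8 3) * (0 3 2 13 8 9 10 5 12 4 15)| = 18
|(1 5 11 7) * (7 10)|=|(1 5 11 10 7)|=5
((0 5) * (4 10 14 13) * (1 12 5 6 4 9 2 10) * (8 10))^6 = (14)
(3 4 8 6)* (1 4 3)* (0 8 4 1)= (0 8 6)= [8, 1, 2, 3, 4, 5, 0, 7, 6]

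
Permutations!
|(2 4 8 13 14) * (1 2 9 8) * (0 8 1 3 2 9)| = 12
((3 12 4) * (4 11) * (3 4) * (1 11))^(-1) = (1 12 3 11)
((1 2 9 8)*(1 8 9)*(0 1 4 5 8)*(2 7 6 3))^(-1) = ((9)(0 1 7 6 3 2 4 5 8))^(-1) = (9)(0 8 5 4 2 3 6 7 1)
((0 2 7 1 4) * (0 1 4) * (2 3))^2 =(0 2 4)(1 3 7)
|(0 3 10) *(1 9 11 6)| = |(0 3 10)(1 9 11 6)| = 12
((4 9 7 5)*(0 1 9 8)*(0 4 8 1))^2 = (1 7 8)(4 9 5)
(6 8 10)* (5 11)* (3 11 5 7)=(3 11 7)(6 8 10)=[0, 1, 2, 11, 4, 5, 8, 3, 10, 9, 6, 7]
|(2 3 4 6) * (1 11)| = |(1 11)(2 3 4 6)| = 4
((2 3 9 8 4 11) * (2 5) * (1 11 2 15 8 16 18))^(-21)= (1 11 5 15 8 4 2 3 9 16 18)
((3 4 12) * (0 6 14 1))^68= (14)(3 12 4)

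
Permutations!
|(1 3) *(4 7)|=2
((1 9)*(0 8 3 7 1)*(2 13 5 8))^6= ((0 2 13 5 8 3 7 1 9))^6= (0 7 5)(1 8 2)(3 13 9)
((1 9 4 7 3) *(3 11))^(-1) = ((1 9 4 7 11 3))^(-1) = (1 3 11 7 4 9)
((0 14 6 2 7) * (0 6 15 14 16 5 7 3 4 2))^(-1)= (0 6 7 5 16)(2 4 3)(14 15)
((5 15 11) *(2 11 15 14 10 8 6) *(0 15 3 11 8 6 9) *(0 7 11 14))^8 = (0 9 10)(2 3 11)(5 8 14)(6 15 7)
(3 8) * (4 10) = (3 8)(4 10) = [0, 1, 2, 8, 10, 5, 6, 7, 3, 9, 4]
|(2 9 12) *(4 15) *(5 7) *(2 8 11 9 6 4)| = |(2 6 4 15)(5 7)(8 11 9 12)| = 4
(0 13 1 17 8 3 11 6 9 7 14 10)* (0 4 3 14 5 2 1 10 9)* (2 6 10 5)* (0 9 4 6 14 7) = (0 13 5 14 4 3 11 10 6 9)(1 17 8 7 2) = [13, 17, 1, 11, 3, 14, 9, 2, 7, 0, 6, 10, 12, 5, 4, 15, 16, 8]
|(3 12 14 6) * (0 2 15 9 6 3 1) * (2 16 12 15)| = |(0 16 12 14 3 15 9 6 1)| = 9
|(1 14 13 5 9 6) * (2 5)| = 7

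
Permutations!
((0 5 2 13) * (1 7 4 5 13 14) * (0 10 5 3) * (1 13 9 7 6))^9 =((0 9 7 4 3)(1 6)(2 14 13 10 5))^9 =(0 3 4 7 9)(1 6)(2 5 10 13 14)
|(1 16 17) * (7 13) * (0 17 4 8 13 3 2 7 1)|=|(0 17)(1 16 4 8 13)(2 7 3)|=30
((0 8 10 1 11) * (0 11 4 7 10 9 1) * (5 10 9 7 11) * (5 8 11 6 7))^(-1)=(0 10 5 8 11)(1 9 7 6 4)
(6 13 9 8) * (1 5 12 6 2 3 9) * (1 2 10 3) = (1 5 12 6 13 2)(3 9 8 10) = [0, 5, 1, 9, 4, 12, 13, 7, 10, 8, 3, 11, 6, 2]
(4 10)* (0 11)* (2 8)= (0 11)(2 8)(4 10)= [11, 1, 8, 3, 10, 5, 6, 7, 2, 9, 4, 0]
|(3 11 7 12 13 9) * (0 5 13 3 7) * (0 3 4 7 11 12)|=9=|(0 5 13 9 11 3 12 4 7)|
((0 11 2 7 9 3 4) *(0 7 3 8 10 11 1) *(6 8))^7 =((0 1)(2 3 4 7 9 6 8 10 11))^7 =(0 1)(2 10 6 7 3 11 8 9 4)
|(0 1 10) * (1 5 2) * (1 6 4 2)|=12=|(0 5 1 10)(2 6 4)|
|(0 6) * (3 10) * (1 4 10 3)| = 6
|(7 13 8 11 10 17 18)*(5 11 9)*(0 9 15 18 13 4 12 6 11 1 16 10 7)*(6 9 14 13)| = 66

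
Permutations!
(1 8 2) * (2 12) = (1 8 12 2) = [0, 8, 1, 3, 4, 5, 6, 7, 12, 9, 10, 11, 2]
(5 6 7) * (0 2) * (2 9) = (0 9 2)(5 6 7) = [9, 1, 0, 3, 4, 6, 7, 5, 8, 2]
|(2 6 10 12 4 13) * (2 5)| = |(2 6 10 12 4 13 5)| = 7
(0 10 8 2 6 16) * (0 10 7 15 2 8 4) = [7, 1, 6, 3, 0, 5, 16, 15, 8, 9, 4, 11, 12, 13, 14, 2, 10] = (0 7 15 2 6 16 10 4)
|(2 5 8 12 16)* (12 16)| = 4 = |(2 5 8 16)|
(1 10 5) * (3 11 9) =(1 10 5)(3 11 9) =[0, 10, 2, 11, 4, 1, 6, 7, 8, 3, 5, 9]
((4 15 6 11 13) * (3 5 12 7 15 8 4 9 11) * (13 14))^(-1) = (3 6 15 7 12 5)(4 8)(9 13 14 11)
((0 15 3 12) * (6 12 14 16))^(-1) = (0 12 6 16 14 3 15)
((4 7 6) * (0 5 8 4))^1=((0 5 8 4 7 6))^1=(0 5 8 4 7 6)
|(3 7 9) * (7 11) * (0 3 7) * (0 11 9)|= |(11)(0 3 9 7)|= 4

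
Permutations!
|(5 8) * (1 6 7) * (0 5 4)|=|(0 5 8 4)(1 6 7)|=12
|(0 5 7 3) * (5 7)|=|(0 7 3)|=3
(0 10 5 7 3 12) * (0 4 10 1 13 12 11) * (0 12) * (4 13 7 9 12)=(0 1 7 3 11 4 10 5 9 12 13)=[1, 7, 2, 11, 10, 9, 6, 3, 8, 12, 5, 4, 13, 0]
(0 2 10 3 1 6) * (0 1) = [2, 6, 10, 0, 4, 5, 1, 7, 8, 9, 3] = (0 2 10 3)(1 6)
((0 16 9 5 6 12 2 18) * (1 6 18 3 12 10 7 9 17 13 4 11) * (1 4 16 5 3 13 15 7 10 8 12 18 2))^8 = ((0 5 2 13 16 17 15 7 9 3 18)(1 6 8 12)(4 11))^8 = (0 9 17 2 18 7 16 5 3 15 13)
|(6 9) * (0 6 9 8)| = 3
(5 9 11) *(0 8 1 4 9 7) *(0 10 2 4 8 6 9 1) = (0 6 9 11 5 7 10 2 4 1 8) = [6, 8, 4, 3, 1, 7, 9, 10, 0, 11, 2, 5]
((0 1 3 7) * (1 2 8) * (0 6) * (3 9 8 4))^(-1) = ((0 2 4 3 7 6)(1 9 8))^(-1) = (0 6 7 3 4 2)(1 8 9)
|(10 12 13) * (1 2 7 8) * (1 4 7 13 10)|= 6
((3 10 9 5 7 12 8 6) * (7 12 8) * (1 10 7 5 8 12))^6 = ((1 10 9 8 6 3 7 12 5))^6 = (1 7 8)(3 9 5)(6 10 12)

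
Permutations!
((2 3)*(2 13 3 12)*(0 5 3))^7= ((0 5 3 13)(2 12))^7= (0 13 3 5)(2 12)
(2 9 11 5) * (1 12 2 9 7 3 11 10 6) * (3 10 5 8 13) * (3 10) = (1 12 2 7 3 11 8 13 10 6)(5 9) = [0, 12, 7, 11, 4, 9, 1, 3, 13, 5, 6, 8, 2, 10]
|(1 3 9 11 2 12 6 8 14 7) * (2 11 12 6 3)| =|(1 2 6 8 14 7)(3 9 12)| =6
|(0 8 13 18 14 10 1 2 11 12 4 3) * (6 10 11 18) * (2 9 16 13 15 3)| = 12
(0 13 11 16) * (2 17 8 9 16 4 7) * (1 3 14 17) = (0 13 11 4 7 2 1 3 14 17 8 9 16) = [13, 3, 1, 14, 7, 5, 6, 2, 9, 16, 10, 4, 12, 11, 17, 15, 0, 8]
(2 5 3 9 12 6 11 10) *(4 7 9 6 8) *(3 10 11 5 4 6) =(2 4 7 9 12 8 6 5 10) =[0, 1, 4, 3, 7, 10, 5, 9, 6, 12, 2, 11, 8]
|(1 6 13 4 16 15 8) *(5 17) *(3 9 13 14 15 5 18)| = |(1 6 14 15 8)(3 9 13 4 16 5 17 18)| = 40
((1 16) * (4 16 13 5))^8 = (1 4 13 16 5)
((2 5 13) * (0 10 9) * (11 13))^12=(13)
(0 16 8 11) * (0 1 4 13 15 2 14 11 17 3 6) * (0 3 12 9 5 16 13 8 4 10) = (0 13 15 2 14 11 1 10)(3 6)(4 8 17 12 9 5 16) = [13, 10, 14, 6, 8, 16, 3, 7, 17, 5, 0, 1, 9, 15, 11, 2, 4, 12]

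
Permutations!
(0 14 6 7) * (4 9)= (0 14 6 7)(4 9)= [14, 1, 2, 3, 9, 5, 7, 0, 8, 4, 10, 11, 12, 13, 6]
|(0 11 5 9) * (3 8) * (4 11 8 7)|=8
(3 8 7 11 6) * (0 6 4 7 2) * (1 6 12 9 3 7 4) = [12, 6, 0, 8, 4, 5, 7, 11, 2, 3, 10, 1, 9] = (0 12 9 3 8 2)(1 6 7 11)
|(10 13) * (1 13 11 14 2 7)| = |(1 13 10 11 14 2 7)| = 7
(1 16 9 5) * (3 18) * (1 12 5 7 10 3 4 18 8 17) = (1 16 9 7 10 3 8 17)(4 18)(5 12) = [0, 16, 2, 8, 18, 12, 6, 10, 17, 7, 3, 11, 5, 13, 14, 15, 9, 1, 4]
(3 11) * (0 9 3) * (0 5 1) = (0 9 3 11 5 1) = [9, 0, 2, 11, 4, 1, 6, 7, 8, 3, 10, 5]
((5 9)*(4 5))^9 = (9)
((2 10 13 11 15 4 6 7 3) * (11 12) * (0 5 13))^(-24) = ((0 5 13 12 11 15 4 6 7 3 2 10))^(-24) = (15)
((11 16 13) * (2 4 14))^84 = ((2 4 14)(11 16 13))^84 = (16)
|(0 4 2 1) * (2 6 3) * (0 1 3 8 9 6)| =|(0 4)(2 3)(6 8 9)| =6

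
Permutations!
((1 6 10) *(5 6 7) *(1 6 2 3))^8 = (10)(1 2 7 3 5)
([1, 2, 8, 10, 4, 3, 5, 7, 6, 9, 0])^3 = [8, 6, 5, 1, 4, 0, 10, 7, 3, 9, 2]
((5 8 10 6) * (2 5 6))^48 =(10)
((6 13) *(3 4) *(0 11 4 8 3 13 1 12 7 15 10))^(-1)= (0 10 15 7 12 1 6 13 4 11)(3 8)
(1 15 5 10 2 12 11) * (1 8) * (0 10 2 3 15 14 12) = (0 10 3 15 5 2)(1 14 12 11 8) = [10, 14, 0, 15, 4, 2, 6, 7, 1, 9, 3, 8, 11, 13, 12, 5]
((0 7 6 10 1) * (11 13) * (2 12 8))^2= (13)(0 6 1 7 10)(2 8 12)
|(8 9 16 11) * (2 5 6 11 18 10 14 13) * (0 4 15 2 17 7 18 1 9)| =|(0 4 15 2 5 6 11 8)(1 9 16)(7 18 10 14 13 17)| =24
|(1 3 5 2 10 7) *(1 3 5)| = 6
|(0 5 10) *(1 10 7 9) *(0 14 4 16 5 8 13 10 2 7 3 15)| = 20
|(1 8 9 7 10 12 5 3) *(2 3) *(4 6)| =18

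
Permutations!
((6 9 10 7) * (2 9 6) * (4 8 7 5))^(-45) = ((2 9 10 5 4 8 7))^(-45) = (2 4 9 8 10 7 5)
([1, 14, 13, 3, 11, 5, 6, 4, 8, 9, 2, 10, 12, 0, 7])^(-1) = [13, 0, 10, 3, 7, 5, 6, 14, 8, 9, 11, 4, 12, 2, 1]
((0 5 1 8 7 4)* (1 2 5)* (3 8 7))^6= (8)(0 7)(1 4)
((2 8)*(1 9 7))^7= (1 9 7)(2 8)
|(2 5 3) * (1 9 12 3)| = |(1 9 12 3 2 5)| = 6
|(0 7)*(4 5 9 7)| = |(0 4 5 9 7)| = 5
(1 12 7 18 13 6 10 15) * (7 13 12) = (1 7 18 12 13 6 10 15) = [0, 7, 2, 3, 4, 5, 10, 18, 8, 9, 15, 11, 13, 6, 14, 1, 16, 17, 12]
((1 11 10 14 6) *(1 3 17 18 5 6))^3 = ((1 11 10 14)(3 17 18 5 6))^3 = (1 14 10 11)(3 5 17 6 18)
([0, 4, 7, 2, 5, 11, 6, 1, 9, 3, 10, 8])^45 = [0, 1, 2, 3, 4, 5, 6, 7, 8, 9, 10, 11]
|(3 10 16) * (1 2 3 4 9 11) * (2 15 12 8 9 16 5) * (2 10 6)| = 6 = |(1 15 12 8 9 11)(2 3 6)(4 16)(5 10)|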